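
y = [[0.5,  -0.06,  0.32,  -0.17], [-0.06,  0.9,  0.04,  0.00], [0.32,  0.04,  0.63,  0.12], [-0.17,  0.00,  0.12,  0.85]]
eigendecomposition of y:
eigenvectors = [[-0.74, -0.41, 0.38, 0.37], [-0.09, 0.59, 0.74, -0.31], [0.60, -0.08, 0.42, 0.68], [-0.29, 0.70, -0.36, 0.55]]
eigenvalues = [0.17, 0.94, 0.89, 0.88]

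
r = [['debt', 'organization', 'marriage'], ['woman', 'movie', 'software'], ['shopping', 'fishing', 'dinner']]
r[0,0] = 'debt'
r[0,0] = 'debt'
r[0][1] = 'organization'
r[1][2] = 'software'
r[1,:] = ['woman', 'movie', 'software']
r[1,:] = ['woman', 'movie', 'software']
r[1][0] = 'woman'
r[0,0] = 'debt'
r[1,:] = ['woman', 'movie', 'software']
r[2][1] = 'fishing'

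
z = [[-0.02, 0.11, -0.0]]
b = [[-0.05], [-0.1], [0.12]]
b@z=[[0.0,-0.01,0.00], [0.0,-0.01,0.0], [-0.00,0.01,0.0]]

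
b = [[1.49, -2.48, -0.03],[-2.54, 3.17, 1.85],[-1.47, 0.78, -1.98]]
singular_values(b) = [5.3, 2.57, 0.56]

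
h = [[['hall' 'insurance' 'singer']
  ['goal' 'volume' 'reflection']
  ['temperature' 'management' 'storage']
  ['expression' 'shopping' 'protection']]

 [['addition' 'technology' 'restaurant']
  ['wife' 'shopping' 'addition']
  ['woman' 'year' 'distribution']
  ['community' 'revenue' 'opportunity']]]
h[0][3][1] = 'shopping'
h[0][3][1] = 'shopping'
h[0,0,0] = 'hall'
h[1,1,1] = 'shopping'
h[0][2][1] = 'management'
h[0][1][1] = 'volume'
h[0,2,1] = 'management'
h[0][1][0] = 'goal'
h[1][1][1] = 'shopping'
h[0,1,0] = 'goal'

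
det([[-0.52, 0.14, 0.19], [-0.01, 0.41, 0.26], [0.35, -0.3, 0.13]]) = -0.082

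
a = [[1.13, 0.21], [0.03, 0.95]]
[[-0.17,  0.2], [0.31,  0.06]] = a @ [[-0.21, 0.17], [0.33, 0.06]]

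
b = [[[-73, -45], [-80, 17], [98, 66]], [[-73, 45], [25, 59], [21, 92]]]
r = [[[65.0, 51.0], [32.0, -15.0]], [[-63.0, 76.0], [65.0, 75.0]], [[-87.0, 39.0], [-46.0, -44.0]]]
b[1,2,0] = 21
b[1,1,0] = 25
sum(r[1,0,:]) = 13.0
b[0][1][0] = -80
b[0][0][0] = -73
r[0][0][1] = 51.0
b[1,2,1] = 92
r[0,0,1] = 51.0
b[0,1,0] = -80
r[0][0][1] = 51.0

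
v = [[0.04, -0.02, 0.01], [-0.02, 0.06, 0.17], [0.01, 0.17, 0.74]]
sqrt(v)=[[0.19, -0.07, 0.02], [-0.07, 0.16, 0.17], [0.02, 0.17, 0.84]]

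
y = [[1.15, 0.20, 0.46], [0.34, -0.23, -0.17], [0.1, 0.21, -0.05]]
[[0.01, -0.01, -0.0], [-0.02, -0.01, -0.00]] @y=[[0.01,0.00,0.01], [-0.03,-0.00,-0.01]]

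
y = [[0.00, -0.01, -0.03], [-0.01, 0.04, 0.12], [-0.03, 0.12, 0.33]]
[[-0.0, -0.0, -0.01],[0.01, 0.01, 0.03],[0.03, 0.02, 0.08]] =y @ [[-0.16, -0.16, 0.06],[-0.13, 0.12, 0.08],[0.12, -0.01, 0.21]]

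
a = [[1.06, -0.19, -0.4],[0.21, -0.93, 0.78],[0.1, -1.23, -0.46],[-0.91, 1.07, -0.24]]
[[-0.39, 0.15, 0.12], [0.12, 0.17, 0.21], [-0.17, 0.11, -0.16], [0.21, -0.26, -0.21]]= a@[[-0.27, 0.15, 0.22], [0.02, -0.1, 0.05], [0.25, 0.06, 0.27]]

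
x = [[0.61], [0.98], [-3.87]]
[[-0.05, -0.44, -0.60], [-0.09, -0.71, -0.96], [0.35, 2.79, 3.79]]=x@[[-0.09, -0.72, -0.98]]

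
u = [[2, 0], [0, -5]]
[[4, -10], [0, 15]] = u @ [[2, -5], [0, -3]]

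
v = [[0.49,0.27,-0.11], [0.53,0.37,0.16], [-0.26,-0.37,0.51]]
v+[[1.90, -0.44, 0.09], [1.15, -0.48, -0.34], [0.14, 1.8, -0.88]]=[[2.39, -0.17, -0.02], [1.68, -0.11, -0.18], [-0.12, 1.43, -0.37]]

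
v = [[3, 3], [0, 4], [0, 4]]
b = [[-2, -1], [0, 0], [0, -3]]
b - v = [[-5, -4], [0, -4], [0, -7]]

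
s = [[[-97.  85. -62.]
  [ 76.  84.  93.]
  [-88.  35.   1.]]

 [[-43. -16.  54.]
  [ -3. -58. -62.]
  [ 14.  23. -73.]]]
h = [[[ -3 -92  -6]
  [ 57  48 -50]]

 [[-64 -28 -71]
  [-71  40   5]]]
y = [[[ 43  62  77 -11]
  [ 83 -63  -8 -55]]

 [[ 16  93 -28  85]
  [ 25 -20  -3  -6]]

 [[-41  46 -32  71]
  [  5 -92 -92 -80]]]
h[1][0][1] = -28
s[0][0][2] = -62.0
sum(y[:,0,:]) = 381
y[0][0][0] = 43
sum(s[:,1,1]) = 26.0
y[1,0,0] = 16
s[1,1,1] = -58.0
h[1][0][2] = -71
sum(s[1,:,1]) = -51.0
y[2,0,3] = 71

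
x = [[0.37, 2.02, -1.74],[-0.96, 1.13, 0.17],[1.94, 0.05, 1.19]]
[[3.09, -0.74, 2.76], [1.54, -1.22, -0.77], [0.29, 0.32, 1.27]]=x @ [[0.13, 0.38, 1.16], [1.48, -0.71, 0.43], [-0.03, -0.32, -0.84]]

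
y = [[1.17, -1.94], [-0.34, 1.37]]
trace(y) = 2.54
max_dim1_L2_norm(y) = 2.27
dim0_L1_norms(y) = [1.51, 3.31]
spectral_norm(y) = 2.65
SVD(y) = [[-0.85,0.52],  [0.52,0.85]] @ diag([2.6453439154593537, 0.3565887953121587]) @ [[-0.44, 0.90], [0.9, 0.44]]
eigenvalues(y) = [0.45, 2.09]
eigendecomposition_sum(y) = [[0.25, 0.54],[0.09, 0.20]] + [[0.92,  -2.48], [-0.43,  1.17]]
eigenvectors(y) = [[-0.94, 0.9],[-0.35, -0.43]]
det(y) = 0.94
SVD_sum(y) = [[1.00, -2.02], [-0.61, 1.23]] + [[0.17, 0.08], [0.27, 0.14]]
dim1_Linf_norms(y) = [1.94, 1.37]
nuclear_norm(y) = 3.00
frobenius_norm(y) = 2.67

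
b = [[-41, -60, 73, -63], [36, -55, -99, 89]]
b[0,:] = [-41, -60, 73, -63]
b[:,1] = [-60, -55]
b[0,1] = -60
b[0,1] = -60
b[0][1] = -60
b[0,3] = -63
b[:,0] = [-41, 36]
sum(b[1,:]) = -29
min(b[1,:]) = -99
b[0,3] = -63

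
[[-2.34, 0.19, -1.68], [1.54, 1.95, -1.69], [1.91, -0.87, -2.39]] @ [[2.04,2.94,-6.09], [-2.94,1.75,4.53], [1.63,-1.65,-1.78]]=[[-8.07, -3.78, 18.10], [-5.35, 10.73, 2.46], [2.56, 8.04, -11.32]]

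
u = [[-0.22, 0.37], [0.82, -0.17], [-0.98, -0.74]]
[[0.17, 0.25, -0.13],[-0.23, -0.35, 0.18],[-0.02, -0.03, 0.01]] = u @ [[-0.22,-0.33,0.17], [0.32,0.48,-0.24]]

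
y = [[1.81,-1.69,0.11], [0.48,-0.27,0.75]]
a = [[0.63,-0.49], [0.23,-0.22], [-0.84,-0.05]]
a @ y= [[0.91, -0.93, -0.3],[0.31, -0.33, -0.14],[-1.54, 1.43, -0.13]]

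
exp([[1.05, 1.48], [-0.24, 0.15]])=[[2.48, 2.63], [-0.43, 0.89]]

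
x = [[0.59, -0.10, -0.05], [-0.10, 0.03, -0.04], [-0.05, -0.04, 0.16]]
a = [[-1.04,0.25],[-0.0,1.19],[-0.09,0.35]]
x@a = [[-0.61, 0.01],[0.11, -0.00],[0.04, -0.00]]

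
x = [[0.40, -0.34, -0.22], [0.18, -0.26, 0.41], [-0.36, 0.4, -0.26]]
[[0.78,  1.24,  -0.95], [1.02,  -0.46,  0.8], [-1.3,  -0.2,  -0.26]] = x @ [[0.97, 1.01, -0.66],  [-1.77, -1.02, 0.39],  [0.95, -2.21, 2.5]]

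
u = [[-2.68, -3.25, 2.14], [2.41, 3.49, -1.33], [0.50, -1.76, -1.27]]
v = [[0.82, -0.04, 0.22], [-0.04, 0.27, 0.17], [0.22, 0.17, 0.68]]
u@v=[[-1.6, -0.41, 0.31], [1.54, 0.62, 0.22], [0.2, -0.71, -1.05]]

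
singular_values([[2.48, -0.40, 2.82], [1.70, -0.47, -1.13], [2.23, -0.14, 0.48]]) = [4.3, 2.3, 0.27]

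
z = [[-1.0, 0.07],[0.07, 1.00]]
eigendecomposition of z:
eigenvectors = [[-1.0, -0.03], [0.03, -1.00]]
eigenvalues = [-1.0, 1.0]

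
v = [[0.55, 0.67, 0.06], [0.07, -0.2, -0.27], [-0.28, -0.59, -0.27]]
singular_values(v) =[1.11, 0.36, 0.0]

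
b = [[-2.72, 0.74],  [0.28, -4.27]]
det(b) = 11.41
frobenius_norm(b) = 5.12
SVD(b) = [[-0.32, 0.95], [0.95, 0.32]] @ diag([4.43031243922335, 2.5748071172153546]) @ [[0.26,-0.97], [-0.97,-0.26]]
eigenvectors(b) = [[0.99, -0.40], [0.16, 0.91]]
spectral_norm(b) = 4.43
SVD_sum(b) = [[-0.36,1.36], [1.07,-4.06]] + [[-2.36, -0.62], [-0.79, -0.21]]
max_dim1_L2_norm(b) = 4.28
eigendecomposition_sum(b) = [[-2.42, -1.07], [-0.4, -0.18]] + [[-0.30,1.81], [0.68,-4.09]]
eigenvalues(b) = [-2.6, -4.39]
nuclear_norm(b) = 7.01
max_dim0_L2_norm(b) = 4.33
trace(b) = -6.99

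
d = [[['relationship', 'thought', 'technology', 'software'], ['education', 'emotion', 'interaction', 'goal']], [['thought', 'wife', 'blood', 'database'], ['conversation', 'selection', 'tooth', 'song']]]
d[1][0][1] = 'wife'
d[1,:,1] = ['wife', 'selection']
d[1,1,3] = 'song'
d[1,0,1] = 'wife'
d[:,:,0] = [['relationship', 'education'], ['thought', 'conversation']]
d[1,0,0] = 'thought'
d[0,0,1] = 'thought'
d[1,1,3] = 'song'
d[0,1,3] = 'goal'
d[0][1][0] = 'education'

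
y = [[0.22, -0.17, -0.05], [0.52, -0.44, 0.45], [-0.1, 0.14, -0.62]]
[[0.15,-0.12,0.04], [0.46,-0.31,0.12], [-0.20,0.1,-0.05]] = y @ [[0.78,0.08,0.21], [0.08,0.83,0.02], [0.21,0.02,0.05]]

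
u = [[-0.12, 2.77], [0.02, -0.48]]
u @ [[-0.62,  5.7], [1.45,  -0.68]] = [[4.09, -2.57],[-0.71, 0.44]]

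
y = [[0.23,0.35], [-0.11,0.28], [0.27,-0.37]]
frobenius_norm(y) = 0.69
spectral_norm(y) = 0.59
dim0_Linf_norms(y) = [0.27, 0.37]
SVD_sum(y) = [[-0.07, 0.28], [-0.07, 0.29], [0.10, -0.41]] + [[0.3, 0.07],[-0.04, -0.01],[0.17, 0.04]]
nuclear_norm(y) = 0.95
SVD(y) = [[-0.49, 0.86], [-0.50, -0.12], [0.71, 0.50]] @ diag([0.5913529413839755, 0.35496717977373693]) @ [[0.23, -0.97], [0.97, 0.23]]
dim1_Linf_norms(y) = [0.35, 0.28, 0.37]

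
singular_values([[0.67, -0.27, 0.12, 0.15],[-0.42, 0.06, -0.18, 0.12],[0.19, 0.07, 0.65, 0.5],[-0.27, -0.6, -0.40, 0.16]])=[1.08, 0.75, 0.61, 0.12]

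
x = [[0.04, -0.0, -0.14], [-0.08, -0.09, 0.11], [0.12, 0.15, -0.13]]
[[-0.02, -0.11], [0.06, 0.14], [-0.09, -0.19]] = x@[[0.37,1.67],[-0.64,-1.48],[0.26,1.26]]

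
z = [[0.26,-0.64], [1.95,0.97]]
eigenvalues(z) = [(0.62+1.06j), (0.62-1.06j)]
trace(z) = 1.23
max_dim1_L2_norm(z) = 2.18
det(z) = 1.50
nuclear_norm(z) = 2.87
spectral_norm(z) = 2.18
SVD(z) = [[0.03, -1.00], [-1.00, -0.03]] @ diag([2.178631091879171, 0.6885975352100602]) @ [[-0.89, -0.45], [-0.45, 0.89]]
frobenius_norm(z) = 2.28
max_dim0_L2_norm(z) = 1.97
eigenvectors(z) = [[(0.16-0.47j), 0.16+0.47j],[-0.87+0.00j, (-0.87-0j)]]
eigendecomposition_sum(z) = [[0.13+0.63j, (-0.32+0.19j)], [(0.98-0.57j), (0.49+0.43j)]] + [[0.13-0.63j, -0.32-0.19j],[0.98+0.57j, 0.48-0.43j]]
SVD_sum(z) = [[-0.05, -0.03], [1.94, 0.99]] + [[0.31, -0.61], [0.01, -0.02]]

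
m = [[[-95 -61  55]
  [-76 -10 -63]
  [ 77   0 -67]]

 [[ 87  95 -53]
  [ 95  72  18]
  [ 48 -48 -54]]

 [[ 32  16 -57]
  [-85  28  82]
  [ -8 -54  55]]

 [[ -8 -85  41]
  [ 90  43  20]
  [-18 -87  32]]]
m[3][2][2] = 32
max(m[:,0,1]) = 95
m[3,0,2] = 41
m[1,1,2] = 18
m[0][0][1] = -61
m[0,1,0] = -76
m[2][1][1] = 28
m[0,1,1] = -10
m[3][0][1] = -85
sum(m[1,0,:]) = 129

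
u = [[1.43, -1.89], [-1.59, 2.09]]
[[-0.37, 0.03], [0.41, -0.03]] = u@[[-0.23, 0.02], [0.02, -0.0]]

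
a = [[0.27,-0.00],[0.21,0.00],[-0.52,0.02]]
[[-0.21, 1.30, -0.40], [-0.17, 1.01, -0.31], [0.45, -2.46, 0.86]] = a @[[-0.79, 4.81, -1.48], [2.0, 1.91, 4.47]]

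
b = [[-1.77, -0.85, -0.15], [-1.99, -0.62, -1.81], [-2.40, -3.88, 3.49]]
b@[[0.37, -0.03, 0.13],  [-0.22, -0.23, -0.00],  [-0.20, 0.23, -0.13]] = [[-0.44,0.21,-0.21], [-0.24,-0.21,-0.02], [-0.73,1.77,-0.77]]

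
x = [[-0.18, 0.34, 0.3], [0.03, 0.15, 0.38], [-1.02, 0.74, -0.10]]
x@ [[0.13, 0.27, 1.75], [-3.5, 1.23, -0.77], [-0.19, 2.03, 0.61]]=[[-1.27,0.98,-0.39], [-0.59,0.96,0.17], [-2.70,0.43,-2.42]]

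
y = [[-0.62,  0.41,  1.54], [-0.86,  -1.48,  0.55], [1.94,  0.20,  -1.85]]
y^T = [[-0.62, -0.86, 1.94],[0.41, -1.48, 0.2],[1.54, 0.55, -1.85]]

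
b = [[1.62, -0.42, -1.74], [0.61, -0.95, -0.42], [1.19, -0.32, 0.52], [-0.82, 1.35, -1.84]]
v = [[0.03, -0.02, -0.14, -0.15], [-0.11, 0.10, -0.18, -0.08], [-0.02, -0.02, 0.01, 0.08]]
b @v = [[0.13, -0.04, -0.17, -0.35], [0.13, -0.1, 0.08, -0.05], [0.06, -0.07, -0.1, -0.11], [-0.14, 0.19, -0.15, -0.13]]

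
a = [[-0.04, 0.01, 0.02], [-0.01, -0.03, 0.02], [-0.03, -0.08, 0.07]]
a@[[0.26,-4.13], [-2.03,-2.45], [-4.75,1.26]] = [[-0.13,0.17], [-0.04,0.14], [-0.18,0.41]]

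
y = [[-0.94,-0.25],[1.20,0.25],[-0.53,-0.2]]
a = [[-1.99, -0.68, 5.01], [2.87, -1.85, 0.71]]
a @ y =[[-1.60, -0.67], [-5.29, -1.32]]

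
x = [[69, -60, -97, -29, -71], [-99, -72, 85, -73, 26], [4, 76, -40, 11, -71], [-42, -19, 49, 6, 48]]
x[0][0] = 69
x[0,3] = -29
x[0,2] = -97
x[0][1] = -60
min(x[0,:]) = -97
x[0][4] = -71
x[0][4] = -71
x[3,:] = [-42, -19, 49, 6, 48]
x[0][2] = -97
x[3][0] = -42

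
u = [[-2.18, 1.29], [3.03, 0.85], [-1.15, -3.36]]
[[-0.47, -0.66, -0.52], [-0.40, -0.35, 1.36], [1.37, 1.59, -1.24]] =u @ [[-0.02, 0.02, 0.38],[-0.40, -0.48, 0.24]]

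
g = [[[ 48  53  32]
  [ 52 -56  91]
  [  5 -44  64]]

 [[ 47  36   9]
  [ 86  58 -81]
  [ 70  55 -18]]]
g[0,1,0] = 52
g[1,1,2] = -81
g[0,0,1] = 53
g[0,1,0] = 52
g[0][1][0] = 52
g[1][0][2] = 9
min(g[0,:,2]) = 32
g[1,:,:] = [[47, 36, 9], [86, 58, -81], [70, 55, -18]]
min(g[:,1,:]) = -81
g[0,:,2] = [32, 91, 64]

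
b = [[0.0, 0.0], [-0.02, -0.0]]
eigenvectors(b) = [[0.0, 0.00], [1.00, 1.0]]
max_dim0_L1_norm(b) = 0.02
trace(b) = 0.00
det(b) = 0.00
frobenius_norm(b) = 0.02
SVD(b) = [[0.0, 1.00], [1.0, 0.0]] @ diag([0.02, -0.0]) @ [[-1.0, -0.00], [0.00, 1.0]]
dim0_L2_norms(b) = [0.02, 0.0]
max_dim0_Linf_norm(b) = 0.02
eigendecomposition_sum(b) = [[-0.00, -0.0], [0.0, -0.0]] + [[0.0, 0.00], [0.00, 0.0]]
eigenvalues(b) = [-0.0, 0.0]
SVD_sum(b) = [[0.0, 0.0], [-0.02, 0.00]] + [[-0.0,-0.00], [-0.0,-0.00]]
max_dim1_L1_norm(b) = 0.02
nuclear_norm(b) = 0.02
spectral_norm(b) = 0.02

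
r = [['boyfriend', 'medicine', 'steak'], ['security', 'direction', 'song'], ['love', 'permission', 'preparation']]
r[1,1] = 'direction'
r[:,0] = ['boyfriend', 'security', 'love']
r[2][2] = 'preparation'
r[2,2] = 'preparation'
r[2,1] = 'permission'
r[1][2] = 'song'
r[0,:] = ['boyfriend', 'medicine', 'steak']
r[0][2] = 'steak'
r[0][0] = 'boyfriend'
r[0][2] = 'steak'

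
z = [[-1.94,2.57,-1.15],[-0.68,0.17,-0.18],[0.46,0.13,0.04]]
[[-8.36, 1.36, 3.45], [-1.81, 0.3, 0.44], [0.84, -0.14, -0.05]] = z@[[1.99,  -0.33,  -0.46], [-1.06,  0.16,  1.16], [1.54,  -0.27,  0.37]]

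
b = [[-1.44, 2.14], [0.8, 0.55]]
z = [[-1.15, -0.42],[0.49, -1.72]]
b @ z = [[2.70, -3.08], [-0.65, -1.28]]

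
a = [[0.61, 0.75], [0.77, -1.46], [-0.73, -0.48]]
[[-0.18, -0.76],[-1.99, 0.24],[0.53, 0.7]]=a @[[-1.20, -0.63],[0.73, -0.5]]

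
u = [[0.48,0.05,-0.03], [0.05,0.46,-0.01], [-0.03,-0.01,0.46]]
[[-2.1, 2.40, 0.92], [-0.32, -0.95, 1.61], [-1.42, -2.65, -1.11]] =u@[[-4.55, 4.95, 1.44], [-0.28, -2.73, 3.29], [-3.38, -5.50, -2.25]]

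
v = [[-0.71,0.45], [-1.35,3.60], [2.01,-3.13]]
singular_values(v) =[5.37, 0.71]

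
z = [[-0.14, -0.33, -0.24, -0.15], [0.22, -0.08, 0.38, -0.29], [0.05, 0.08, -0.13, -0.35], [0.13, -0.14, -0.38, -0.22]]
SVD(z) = [[0.59,0.03,0.73,-0.35], [-0.26,-0.89,0.33,0.18], [0.34,-0.43,-0.56,-0.63], [0.68,-0.15,-0.23,0.68]] @ diag([0.6608016383217076, 0.5526018491025669, 0.31476703041813603, 0.1685055124365949]) @ [[-0.05,-0.37,-0.82,-0.43], [-0.44,0.09,-0.43,0.79], [-0.28,-0.89,0.34,0.13], [0.85,-0.27,-0.15,0.42]]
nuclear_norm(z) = 1.70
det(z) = -0.02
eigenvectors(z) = [[(0.34+0j), (-0.76+0j), (-0.76-0j), (0.44+0j)],[-0.38+0.00j, -0.01+0.58j, (-0.01-0.58j), -0.56+0.00j],[0.64+0.00j, (-0.11-0.07j), (-0.11+0.07j), (-0.45+0j)],[(0.58+0j), (-0.2+0.2j), -0.20-0.20j, (0.55+0j)]]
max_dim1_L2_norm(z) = 0.53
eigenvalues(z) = [(-0.47+0j), (-0.22+0.27j), (-0.22-0.27j), (0.34+0j)]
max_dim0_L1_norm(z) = 1.13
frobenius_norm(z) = 0.93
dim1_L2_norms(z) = [0.46, 0.53, 0.39, 0.48]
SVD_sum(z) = [[-0.02, -0.14, -0.32, -0.17],  [0.01, 0.06, 0.14, 0.07],  [-0.01, -0.08, -0.19, -0.10],  [-0.02, -0.17, -0.37, -0.19]] + [[-0.01,  0.00,  -0.01,  0.01], [0.21,  -0.04,  0.21,  -0.39], [0.10,  -0.02,  0.1,  -0.19], [0.04,  -0.01,  0.03,  -0.06]] + [[-0.06, -0.20, 0.08, 0.03],[-0.03, -0.09, 0.04, 0.01],[0.05, 0.16, -0.06, -0.02],[0.02, 0.06, -0.02, -0.01]] + [[-0.05, 0.02, 0.01, -0.02], [0.03, -0.01, -0.0, 0.01], [-0.09, 0.03, 0.02, -0.04], [0.10, -0.03, -0.02, 0.05]]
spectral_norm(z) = 0.66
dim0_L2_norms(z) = [0.3, 0.38, 0.6, 0.53]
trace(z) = -0.57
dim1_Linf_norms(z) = [0.33, 0.38, 0.35, 0.38]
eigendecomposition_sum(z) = [[0.06+0.00j, 0.03-0.00j, -0.14-0.00j, (-0.13+0j)],  [(-0.06-0j), -0.03+0.00j, (0.16+0j), (0.15-0j)],  [0.10+0.00j, 0.05-0.00j, -0.27-0.00j, -0.25+0.00j],  [0.09+0.00j, 0.05-0.00j, -0.24-0.00j, (-0.23+0j)]] + [[-0.09+0.18j,-0.15-0.07j,0.02+0.03j,-0.06-0.19j], [0.14+0.07j,(-0.06+0.11j),(0.03-0.01j),(-0.15+0.05j)], [-0.03+0.02j,(-0.02-0.03j),(-0+0.01j),(0.01-0.04j)], [0.02+0.07j,-0.06+0.02j,(0.01+0j),-0.07-0.03j]] + [[(-0.09-0.18j), (-0.15+0.07j), (0.02-0.03j), (-0.06+0.19j)], [0.14-0.07j, -0.06-0.11j, 0.03+0.01j, -0.15-0.05j], [(-0.03-0.02j), (-0.02+0.03j), -0.00-0.01j, 0.01+0.04j], [0.02-0.07j, -0.06-0.02j, 0.01-0.00j, (-0.07+0.03j)]] + [[(-0.01-0j),  -0.06-0.00j,  -0.13+0.00j,  (0.11+0j)],[(0.01+0j),  (0.07+0j),  0.17-0.00j,  -0.14-0.00j],[0.01+0.00j,  (0.06+0j),  0.14-0.00j,  (-0.12-0j)],[-0.01-0.00j,  (-0.07-0j),  (-0.17+0j),  (0.14+0j)]]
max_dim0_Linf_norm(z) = 0.38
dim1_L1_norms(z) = [0.86, 0.97, 0.61, 0.87]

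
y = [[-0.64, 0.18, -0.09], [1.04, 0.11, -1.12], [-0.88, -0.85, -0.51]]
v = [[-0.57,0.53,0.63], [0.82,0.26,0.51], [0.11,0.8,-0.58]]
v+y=[[-1.21, 0.71, 0.54],[1.86, 0.37, -0.61],[-0.77, -0.05, -1.09]]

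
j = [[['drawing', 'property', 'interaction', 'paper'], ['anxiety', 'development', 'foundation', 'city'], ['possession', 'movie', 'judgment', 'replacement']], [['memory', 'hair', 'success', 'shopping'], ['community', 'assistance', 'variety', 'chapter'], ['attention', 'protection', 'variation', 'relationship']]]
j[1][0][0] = 'memory'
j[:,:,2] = [['interaction', 'foundation', 'judgment'], ['success', 'variety', 'variation']]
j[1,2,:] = ['attention', 'protection', 'variation', 'relationship']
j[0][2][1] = 'movie'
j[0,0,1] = 'property'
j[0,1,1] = 'development'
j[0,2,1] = 'movie'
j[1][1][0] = 'community'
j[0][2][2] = 'judgment'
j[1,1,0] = 'community'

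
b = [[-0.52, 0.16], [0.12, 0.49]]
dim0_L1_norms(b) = [0.64, 0.65]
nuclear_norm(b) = 1.05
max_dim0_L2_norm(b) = 0.53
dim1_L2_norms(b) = [0.54, 0.5]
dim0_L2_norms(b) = [0.53, 0.52]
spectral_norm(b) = 0.55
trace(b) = -0.03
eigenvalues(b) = [-0.54, 0.51]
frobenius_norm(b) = 0.74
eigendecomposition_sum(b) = [[-0.53,0.08], [0.06,-0.01]] + [[0.01,0.08], [0.06,0.5]]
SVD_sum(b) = [[-0.43, 0.29], [-0.15, 0.1]] + [[-0.09, -0.13], [0.27, 0.39]]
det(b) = -0.27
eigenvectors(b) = [[-0.99,-0.15], [0.12,-0.99]]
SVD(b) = [[-0.95, -0.32], [-0.32, 0.95]] @ diag([0.5490467536394057, 0.4990467536394058]) @ [[0.83, -0.56], [0.56, 0.83]]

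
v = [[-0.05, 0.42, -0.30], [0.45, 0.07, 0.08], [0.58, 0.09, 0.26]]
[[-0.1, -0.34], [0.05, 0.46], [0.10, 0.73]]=v @ [[0.10, 0.87], [-0.10, -0.06], [0.18, 0.9]]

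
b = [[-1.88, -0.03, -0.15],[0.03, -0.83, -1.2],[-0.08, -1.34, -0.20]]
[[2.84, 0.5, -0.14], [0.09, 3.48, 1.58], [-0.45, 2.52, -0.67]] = b @ [[-1.48,  -0.10,  0.21], [0.49,  -1.61,  0.76], [-0.45,  -1.79,  -1.84]]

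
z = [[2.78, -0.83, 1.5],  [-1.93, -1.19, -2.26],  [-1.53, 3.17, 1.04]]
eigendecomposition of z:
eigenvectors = [[-0.37-0.34j, -0.37+0.34j, (-0.52+0j)],[-0.11+0.36j, -0.11-0.36j, -0.48+0.00j],[0.78+0.00j, 0.78-0.00j, 0.70+0.00j]]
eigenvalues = [(1.31+2.11j), (1.31-2.11j), (0.01+0j)]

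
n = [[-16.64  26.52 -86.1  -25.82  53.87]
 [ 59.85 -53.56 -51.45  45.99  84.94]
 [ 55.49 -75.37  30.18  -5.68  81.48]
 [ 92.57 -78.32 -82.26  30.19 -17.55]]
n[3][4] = -17.55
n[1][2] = -51.45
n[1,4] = 84.94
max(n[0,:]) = 53.87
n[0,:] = [-16.64, 26.52, -86.1, -25.82, 53.87]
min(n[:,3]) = -25.82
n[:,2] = [-86.1, -51.45, 30.18, -82.26]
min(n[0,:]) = -86.1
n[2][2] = 30.18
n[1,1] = -53.56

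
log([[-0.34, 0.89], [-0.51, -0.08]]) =[[-0.74,2.53], [-1.45,0.0]]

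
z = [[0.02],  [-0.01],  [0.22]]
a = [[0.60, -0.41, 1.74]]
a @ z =[[0.40]]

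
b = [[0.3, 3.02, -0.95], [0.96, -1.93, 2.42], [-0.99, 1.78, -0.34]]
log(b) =[[(0.49+0.52j), (-0.1-1.43j), 1.01+1.01j],[-0.38-0.65j, 0.96+1.80j, -0.29-1.26j],[(-0.04+0.42j), -0.65-1.17j, 0.52+0.82j]]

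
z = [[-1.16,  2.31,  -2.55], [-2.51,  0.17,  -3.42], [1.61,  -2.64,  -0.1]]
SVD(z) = [[-0.62, -0.19, -0.76],[-0.69, 0.58, 0.42],[0.36, 0.79, -0.5]] @ diag([5.566786926599072, 2.8992217347371785, 1.1775808450688932]) @ [[0.55, -0.45, 0.71],[0.01, -0.84, -0.54],[-0.84, -0.31, 0.45]]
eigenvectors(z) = [[(0.73+0j), 0.73-0.00j, 0.01+0.00j],[(0.31+0.41j), (0.31-0.41j), (0.74+0j)],[-0.33-0.30j, -0.33+0.30j, 0.67+0.00j]]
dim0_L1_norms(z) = [5.28, 5.12, 6.07]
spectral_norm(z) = 5.57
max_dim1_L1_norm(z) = 6.1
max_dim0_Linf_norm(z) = 3.42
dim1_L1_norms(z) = [6.02, 6.1, 4.35]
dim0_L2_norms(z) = [3.2, 3.51, 4.27]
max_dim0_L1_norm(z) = 6.07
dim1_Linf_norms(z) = [2.55, 3.42, 2.64]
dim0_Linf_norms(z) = [2.51, 2.64, 3.42]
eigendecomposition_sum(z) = [[-0.58+1.59j, (1.16-0.47j), (-1.27+0.5j)], [(-1.13+0.34j), (0.75+0.45j), (-0.81-0.5j)], [0.92-0.47j, (-0.71-0.27j), 0.77+0.30j]] + [[(-0.58-1.59j), (1.16+0.47j), -1.27-0.50j], [(-1.13-0.34j), (0.75-0.45j), -0.81+0.50j], [(0.92+0.47j), (-0.71+0.27j), 0.77-0.30j]] + [[-0.00-0.00j,(-0.01-0j),-0.02+0.00j], [(-0.24-0j),(-1.33-0j),(-1.8+0j)], [(-0.22-0j),-1.21-0.00j,-1.64+0.00j]]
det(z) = -19.01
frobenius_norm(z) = 6.39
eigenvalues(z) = [(0.94+2.34j), (0.94-2.34j), (-2.98+0j)]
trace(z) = -1.09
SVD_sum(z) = [[-1.90,1.57,-2.45], [-2.11,1.74,-2.73], [1.09,-0.9,1.41]] + [[-0.01, 0.47, 0.31],[0.02, -1.42, -0.92],[0.03, -1.92, -1.24]] + [[0.75,0.27,-0.40],[-0.42,-0.15,0.23],[0.49,0.18,-0.27]]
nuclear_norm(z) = 9.64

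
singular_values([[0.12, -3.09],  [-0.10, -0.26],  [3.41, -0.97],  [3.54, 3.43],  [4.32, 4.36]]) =[8.33, 3.84]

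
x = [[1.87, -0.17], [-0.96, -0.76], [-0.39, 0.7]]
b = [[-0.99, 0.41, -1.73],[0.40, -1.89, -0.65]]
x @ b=[[-1.92, 1.09, -3.12], [0.65, 1.04, 2.15], [0.67, -1.48, 0.22]]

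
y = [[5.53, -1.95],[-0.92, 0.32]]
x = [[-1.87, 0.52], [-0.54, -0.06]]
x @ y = [[-10.82, 3.81], [-2.93, 1.03]]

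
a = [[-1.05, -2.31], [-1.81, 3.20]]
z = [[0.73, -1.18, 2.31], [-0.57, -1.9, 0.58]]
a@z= [[0.55, 5.63, -3.77], [-3.15, -3.94, -2.33]]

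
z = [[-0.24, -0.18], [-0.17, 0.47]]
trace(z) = 0.23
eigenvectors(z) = [[-0.98, 0.23], [-0.22, -0.97]]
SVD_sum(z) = [[0.03, -0.12], [-0.10, 0.48]] + [[-0.27, -0.06], [-0.07, -0.01]]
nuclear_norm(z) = 0.79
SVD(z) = [[-0.25, 0.97],[0.97, 0.25]] @ diag([0.5108989928754795, 0.2806817042110526]) @ [[-0.21, 0.98], [-0.98, -0.21]]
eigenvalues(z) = [-0.28, 0.51]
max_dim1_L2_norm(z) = 0.5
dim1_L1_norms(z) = [0.42, 0.64]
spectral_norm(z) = 0.51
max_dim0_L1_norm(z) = 0.65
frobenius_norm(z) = 0.58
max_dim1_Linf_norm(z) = 0.47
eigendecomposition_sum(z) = [[-0.27, -0.06], [-0.06, -0.01]] + [[0.03, -0.12], [-0.11, 0.48]]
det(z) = -0.14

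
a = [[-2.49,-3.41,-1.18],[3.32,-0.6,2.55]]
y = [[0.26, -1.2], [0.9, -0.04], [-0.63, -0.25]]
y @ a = [[-4.63, -0.17, -3.37], [-2.37, -3.05, -1.16], [0.74, 2.3, 0.11]]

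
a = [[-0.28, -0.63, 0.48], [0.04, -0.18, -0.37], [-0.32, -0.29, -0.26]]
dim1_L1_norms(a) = [1.39, 0.59, 0.87]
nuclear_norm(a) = 1.64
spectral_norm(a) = 0.87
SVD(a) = [[-0.96, -0.16, 0.22], [0.06, 0.66, 0.75], [-0.27, 0.74, -0.62]] @ diag([0.867007040363426, 0.5848861681849685, 0.19211184821909646]) @ [[0.41,0.78,-0.48],[-0.28,-0.39,-0.88],[0.87,-0.5,-0.06]]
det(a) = -0.10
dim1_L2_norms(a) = [0.84, 0.41, 0.5]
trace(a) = -0.72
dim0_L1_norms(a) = [0.64, 1.1, 1.11]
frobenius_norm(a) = 1.06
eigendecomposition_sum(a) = [[(-0.12+0.17j), -0.27-0.08j, (0.26+0.03j)], [0.09-0.03j, (0.08+0.1j), (-0.09-0.08j)], [-0.08-0.07j, (0.05-0.13j), (-0.03+0.13j)]] + [[(-0.12-0.17j), (-0.27+0.08j), 0.26-0.03j], [(0.09+0.03j), 0.08-0.10j, -0.09+0.08j], [-0.08+0.07j, (0.05+0.13j), (-0.03-0.13j)]] + [[-0.04+0.00j, -0.09+0.00j, (-0.05-0j)],[(-0.14+0j), -0.35+0.00j, (-0.18-0j)],[(-0.16+0j), (-0.39+0j), -0.21-0.00j]]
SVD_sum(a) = [[-0.34,-0.65,0.40], [0.02,0.04,-0.03], [-0.10,-0.18,0.11]] + [[0.03,0.04,0.08], [-0.11,-0.15,-0.34], [-0.12,-0.17,-0.38]] + [[0.04, -0.02, -0.00], [0.13, -0.07, -0.01], [-0.10, 0.06, 0.01]]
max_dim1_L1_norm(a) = 1.39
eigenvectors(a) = [[(-0.83+0j), (-0.83-0j), 0.17+0.00j], [0.32+0.21j, (0.32-0.21j), 0.65+0.00j], [0.04-0.41j, 0.04+0.41j, 0.74+0.00j]]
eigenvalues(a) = [(-0.06+0.4j), (-0.06-0.4j), (-0.59+0j)]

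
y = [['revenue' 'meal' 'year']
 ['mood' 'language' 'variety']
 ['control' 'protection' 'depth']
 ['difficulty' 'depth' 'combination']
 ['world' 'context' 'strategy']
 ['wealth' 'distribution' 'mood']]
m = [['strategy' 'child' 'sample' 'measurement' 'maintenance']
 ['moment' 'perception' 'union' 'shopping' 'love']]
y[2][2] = 'depth'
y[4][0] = 'world'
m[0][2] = 'sample'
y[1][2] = 'variety'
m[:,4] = ['maintenance', 'love']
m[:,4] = ['maintenance', 'love']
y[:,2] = ['year', 'variety', 'depth', 'combination', 'strategy', 'mood']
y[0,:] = ['revenue', 'meal', 'year']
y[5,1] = 'distribution'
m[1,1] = 'perception'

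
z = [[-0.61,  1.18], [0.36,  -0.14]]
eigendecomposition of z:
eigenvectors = [[-0.93, -0.79], [0.36, -0.62]]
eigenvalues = [-1.07, 0.32]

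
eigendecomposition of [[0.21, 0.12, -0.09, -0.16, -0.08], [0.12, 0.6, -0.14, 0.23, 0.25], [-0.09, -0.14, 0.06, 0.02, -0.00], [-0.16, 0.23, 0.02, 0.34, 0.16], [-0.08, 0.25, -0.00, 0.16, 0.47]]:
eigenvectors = [[-0.02, -0.65, -0.16, -0.47, -0.57], [0.72, -0.46, 0.21, 0.47, 0.04], [-0.1, 0.31, -0.01, 0.53, -0.78], [0.42, 0.41, 0.59, -0.49, -0.24], [0.54, 0.33, -0.76, -0.16, -0.04]]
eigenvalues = [0.94, 0.48, 0.26, -0.0, 0.01]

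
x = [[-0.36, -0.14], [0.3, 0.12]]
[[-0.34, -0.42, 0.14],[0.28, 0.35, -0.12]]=x@[[1.26, 0.95, -0.34],[-0.84, 0.54, -0.11]]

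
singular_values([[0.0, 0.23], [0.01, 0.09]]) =[0.25, 0.01]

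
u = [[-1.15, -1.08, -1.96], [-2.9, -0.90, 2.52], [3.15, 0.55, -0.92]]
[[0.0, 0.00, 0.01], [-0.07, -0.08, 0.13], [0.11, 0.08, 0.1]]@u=[[0.03, 0.01, -0.01], [0.72, 0.22, -0.18], [-0.04, -0.14, -0.11]]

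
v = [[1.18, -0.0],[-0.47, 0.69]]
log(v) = [[0.17, 0.00], [-0.51, -0.37]]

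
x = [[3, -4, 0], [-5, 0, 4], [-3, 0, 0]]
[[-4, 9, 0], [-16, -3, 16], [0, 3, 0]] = x @ [[0, -1, 0], [1, -3, 0], [-4, -2, 4]]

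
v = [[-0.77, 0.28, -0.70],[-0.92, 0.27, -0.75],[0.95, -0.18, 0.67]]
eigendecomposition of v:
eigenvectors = [[-0.55+0.13j, (-0.55-0.13j), -0.29+0.00j],[-0.59+0.00j, -0.59-0.00j, (0.73+0j)],[0.53+0.22j, (0.53-0.22j), (0.62+0j)]]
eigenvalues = [(0.08+0.49j), (0.08-0.49j), (0.01+0j)]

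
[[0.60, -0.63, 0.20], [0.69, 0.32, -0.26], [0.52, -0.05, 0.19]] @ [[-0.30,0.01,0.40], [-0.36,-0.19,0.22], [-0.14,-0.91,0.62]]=[[0.02, -0.06, 0.23], [-0.29, 0.18, 0.19], [-0.16, -0.16, 0.31]]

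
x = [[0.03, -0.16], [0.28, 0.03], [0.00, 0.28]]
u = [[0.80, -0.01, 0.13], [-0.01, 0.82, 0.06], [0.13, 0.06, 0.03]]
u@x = [[0.02, -0.09],  [0.23, 0.04],  [0.02, -0.01]]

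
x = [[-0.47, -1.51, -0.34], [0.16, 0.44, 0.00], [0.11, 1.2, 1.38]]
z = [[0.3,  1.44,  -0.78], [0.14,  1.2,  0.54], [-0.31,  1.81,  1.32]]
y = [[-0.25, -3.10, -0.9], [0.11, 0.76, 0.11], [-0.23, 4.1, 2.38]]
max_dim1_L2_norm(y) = 4.75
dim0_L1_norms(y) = [0.59, 7.96, 3.39]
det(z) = -0.81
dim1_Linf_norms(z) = [1.44, 1.2, 1.81]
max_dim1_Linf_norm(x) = 1.51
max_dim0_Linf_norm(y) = 4.1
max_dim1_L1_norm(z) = 3.44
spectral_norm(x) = 2.35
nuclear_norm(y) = 6.52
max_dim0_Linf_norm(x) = 1.51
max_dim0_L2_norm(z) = 2.61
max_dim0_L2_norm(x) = 1.98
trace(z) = 2.82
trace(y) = 2.89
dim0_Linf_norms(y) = [0.25, 4.1, 2.38]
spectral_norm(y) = 5.75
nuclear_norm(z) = 4.39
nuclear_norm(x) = 3.18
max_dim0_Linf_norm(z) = 1.81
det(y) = -0.01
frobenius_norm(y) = 5.80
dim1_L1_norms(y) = [4.25, 0.98, 6.71]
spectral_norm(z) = 2.75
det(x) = -0.00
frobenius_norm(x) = 2.49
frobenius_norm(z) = 3.10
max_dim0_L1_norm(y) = 7.96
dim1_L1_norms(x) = [2.32, 0.6, 2.69]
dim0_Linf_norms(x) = [0.47, 1.51, 1.38]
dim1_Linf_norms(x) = [1.51, 0.44, 1.38]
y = x @ z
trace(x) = 1.35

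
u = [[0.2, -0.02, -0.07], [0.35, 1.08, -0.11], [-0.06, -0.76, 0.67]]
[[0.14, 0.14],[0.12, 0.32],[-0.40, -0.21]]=u @ [[0.46,0.64], [-0.11,0.07], [-0.68,-0.17]]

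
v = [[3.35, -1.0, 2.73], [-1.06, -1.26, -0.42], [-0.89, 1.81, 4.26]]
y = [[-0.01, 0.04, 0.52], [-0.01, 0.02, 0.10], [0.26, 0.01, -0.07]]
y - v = [[-3.36, 1.04, -2.21], [1.05, 1.28, 0.52], [1.15, -1.80, -4.33]]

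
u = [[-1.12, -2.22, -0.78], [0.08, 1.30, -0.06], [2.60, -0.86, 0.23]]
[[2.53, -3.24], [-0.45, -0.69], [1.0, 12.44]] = u @ [[0.44, 4.52], [-0.49, -0.81], [-2.48, -0.03]]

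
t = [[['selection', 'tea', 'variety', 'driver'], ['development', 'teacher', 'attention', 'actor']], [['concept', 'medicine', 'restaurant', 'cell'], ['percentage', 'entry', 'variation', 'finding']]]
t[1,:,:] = [['concept', 'medicine', 'restaurant', 'cell'], ['percentage', 'entry', 'variation', 'finding']]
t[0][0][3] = 'driver'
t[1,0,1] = 'medicine'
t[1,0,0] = 'concept'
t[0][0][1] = 'tea'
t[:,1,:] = [['development', 'teacher', 'attention', 'actor'], ['percentage', 'entry', 'variation', 'finding']]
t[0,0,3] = 'driver'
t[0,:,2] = ['variety', 'attention']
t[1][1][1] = 'entry'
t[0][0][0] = 'selection'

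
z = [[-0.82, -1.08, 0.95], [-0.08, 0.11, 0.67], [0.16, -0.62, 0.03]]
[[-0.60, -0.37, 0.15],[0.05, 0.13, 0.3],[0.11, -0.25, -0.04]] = z@ [[0.86, 0.05, 0.17], [0.05, 0.42, 0.13], [0.17, 0.13, 0.45]]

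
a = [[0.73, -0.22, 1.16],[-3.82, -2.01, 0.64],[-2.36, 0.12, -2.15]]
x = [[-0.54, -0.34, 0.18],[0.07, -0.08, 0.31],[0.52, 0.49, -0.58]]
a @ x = [[0.19,  0.34,  -0.61], [2.25,  1.77,  -1.68], [0.16,  -0.26,  0.86]]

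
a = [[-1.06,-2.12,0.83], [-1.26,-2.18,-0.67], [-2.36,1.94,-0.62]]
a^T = [[-1.06, -1.26, -2.36], [-2.12, -2.18, 1.94], [0.83, -0.67, -0.62]]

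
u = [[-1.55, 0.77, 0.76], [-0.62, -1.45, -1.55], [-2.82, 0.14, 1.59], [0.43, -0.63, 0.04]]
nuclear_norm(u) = 6.73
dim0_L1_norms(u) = [5.42, 2.99, 3.94]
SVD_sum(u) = [[-1.52, 0.4, 0.96], [0.5, -0.13, -0.32], [-2.63, 0.69, 1.67], [0.39, -0.1, -0.25]] + [[0.06,0.08,0.07],[-1.09,-1.42,-1.14],[-0.26,-0.34,-0.27],[-0.09,-0.12,-0.1]] + [[-0.10, 0.29, -0.27], [-0.03, 0.10, -0.09], [0.07, -0.21, 0.19], [0.14, -0.41, 0.38]]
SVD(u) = [[-0.49,0.06,0.52], [0.16,-0.97,0.18], [-0.85,-0.23,-0.38], [0.12,-0.08,-0.74]] @ diag([3.76093677758711, 2.190527509481385, 0.7764301547453941]) @ [[0.82, -0.22, -0.52], [0.51, 0.67, 0.54], [-0.23, 0.71, -0.66]]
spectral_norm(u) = 3.76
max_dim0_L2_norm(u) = 3.31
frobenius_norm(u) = 4.42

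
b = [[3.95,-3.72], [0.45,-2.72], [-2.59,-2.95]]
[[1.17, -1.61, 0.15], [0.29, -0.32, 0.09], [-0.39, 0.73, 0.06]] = b @[[0.23, -0.35, 0.01], [-0.07, 0.06, -0.03]]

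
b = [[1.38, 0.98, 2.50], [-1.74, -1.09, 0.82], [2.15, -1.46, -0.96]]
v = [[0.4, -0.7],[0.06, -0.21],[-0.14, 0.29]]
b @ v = [[0.26,-0.45],[-0.88,1.68],[0.91,-1.48]]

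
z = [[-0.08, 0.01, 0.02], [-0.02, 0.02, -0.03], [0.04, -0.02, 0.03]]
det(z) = -0.00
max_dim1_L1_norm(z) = 0.11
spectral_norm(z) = 0.09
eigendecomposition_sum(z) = [[-0.08, 0.01, 0.02],[-0.01, 0.00, 0.00],[0.03, -0.00, -0.01]] + [[0.0, -0.0, 0.0],[-0.01, 0.02, -0.03],[0.01, -0.02, 0.03]] + [[0.00, 0.0, 0.0], [0.00, 0.0, 0.0], [0.0, 0.00, 0.0]]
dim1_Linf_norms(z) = [0.08, 0.03, 0.04]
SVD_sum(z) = [[-0.08, 0.02, -0.01],[-0.03, 0.01, -0.00],[0.04, -0.01, 0.00]] + [[-0.00, -0.01, 0.02], [0.0, 0.01, -0.03], [-0.00, -0.01, 0.03]] + [[0.00, 0.0, 0.00], [0.00, 0.0, 0.00], [0.0, 0.0, 0.0]]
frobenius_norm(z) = 0.11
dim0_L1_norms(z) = [0.14, 0.05, 0.08]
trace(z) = -0.03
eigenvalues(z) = [-0.09, 0.05, 0.0]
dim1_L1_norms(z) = [0.11, 0.07, 0.09]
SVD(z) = [[-0.83, 0.54, 0.15], [-0.28, -0.63, 0.73], [0.48, 0.56, 0.67]] @ diag([0.09449206315749085, 0.05062296072934216, 0.002926746869177633]) @ [[0.97, -0.25, 0.07], [-0.16, -0.36, 0.92], [0.20, 0.90, 0.39]]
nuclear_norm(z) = 0.15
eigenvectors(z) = [[0.95, 0.06, 0.20], [0.09, -0.7, 0.9], [-0.31, 0.72, 0.38]]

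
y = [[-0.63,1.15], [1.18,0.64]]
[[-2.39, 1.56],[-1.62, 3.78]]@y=[[3.35, -1.75],  [5.48, 0.56]]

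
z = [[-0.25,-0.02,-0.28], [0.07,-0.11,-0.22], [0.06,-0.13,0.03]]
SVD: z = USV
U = [[-0.91,  0.32,  0.28], [-0.41,  -0.81,  -0.41], [0.10,  -0.49,  0.87]]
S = [0.41, 0.23, 0.09]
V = [[0.5, 0.13, 0.86], [-0.71, 0.63, 0.32], [-0.50, -0.77, 0.4]]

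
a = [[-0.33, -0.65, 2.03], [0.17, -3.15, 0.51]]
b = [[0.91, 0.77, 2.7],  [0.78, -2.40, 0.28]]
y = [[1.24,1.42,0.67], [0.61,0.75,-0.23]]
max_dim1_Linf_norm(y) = 1.42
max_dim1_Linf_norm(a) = 3.15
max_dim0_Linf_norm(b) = 2.7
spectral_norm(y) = 2.18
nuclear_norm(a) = 5.22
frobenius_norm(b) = 3.89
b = a + y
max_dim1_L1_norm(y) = 3.33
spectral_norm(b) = 2.96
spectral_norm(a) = 3.40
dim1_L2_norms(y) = [2.0, 0.99]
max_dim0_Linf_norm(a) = 3.15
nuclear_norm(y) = 2.68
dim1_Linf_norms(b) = [2.7, 2.4]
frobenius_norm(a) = 3.86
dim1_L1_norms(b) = [4.38, 3.46]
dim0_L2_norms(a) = [0.37, 3.22, 2.09]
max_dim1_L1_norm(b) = 4.38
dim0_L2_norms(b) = [1.2, 2.52, 2.71]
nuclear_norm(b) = 5.49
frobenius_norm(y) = 2.23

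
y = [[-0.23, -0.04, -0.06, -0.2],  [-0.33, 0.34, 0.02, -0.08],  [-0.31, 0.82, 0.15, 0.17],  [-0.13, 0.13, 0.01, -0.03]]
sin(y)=[[-0.23, -0.04, -0.06, -0.2], [-0.32, 0.33, 0.02, -0.08], [-0.29, 0.79, 0.14, 0.17], [-0.13, 0.12, 0.01, -0.03]]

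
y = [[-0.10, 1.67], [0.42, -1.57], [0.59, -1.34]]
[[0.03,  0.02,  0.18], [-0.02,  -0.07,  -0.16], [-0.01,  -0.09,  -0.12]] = y @ [[0.03, -0.16, 0.04], [0.02, 0.00, 0.11]]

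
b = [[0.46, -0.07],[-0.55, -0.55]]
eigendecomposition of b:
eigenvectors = [[0.89, 0.07],[-0.47, 1.0]]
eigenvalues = [0.5, -0.59]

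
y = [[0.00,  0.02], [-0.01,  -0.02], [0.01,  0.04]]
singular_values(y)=[0.05, 0.01]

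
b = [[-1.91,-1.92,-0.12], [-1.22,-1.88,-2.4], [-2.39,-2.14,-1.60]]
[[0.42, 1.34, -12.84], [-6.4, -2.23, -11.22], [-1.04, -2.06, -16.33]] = b @ [[-4.22,  1.88,  4.25], [3.87,  -2.70,  2.42], [1.78,  2.09,  0.62]]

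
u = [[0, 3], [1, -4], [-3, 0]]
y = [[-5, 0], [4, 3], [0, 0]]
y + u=[[-5, 3], [5, -1], [-3, 0]]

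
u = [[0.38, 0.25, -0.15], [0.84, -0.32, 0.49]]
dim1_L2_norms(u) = [0.48, 1.02]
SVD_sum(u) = [[0.17,  -0.05,  0.09],[0.88,  -0.26,  0.44]] + [[0.21,0.3,-0.24], [-0.04,-0.06,0.05]]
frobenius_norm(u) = 1.13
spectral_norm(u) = 1.04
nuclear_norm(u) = 1.48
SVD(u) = [[0.19, 0.98],[0.98, -0.19]] @ diag([1.0394061372057437, 0.44399874092055147]) @ [[0.86, -0.26, 0.44], [0.48, 0.69, -0.54]]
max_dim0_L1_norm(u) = 1.22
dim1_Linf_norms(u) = [0.38, 0.84]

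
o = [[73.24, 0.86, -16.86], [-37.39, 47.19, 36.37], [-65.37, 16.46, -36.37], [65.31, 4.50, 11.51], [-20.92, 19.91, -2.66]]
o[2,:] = [-65.37, 16.46, -36.37]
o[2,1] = 16.46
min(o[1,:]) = -37.39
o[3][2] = 11.51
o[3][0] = 65.31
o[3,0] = 65.31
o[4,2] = -2.66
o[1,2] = 36.37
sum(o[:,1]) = 88.91999999999999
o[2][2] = -36.37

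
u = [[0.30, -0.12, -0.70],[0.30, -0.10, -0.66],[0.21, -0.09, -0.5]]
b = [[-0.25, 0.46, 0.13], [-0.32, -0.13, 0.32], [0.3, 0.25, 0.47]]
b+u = [[0.05, 0.34, -0.57], [-0.02, -0.23, -0.34], [0.51, 0.16, -0.03]]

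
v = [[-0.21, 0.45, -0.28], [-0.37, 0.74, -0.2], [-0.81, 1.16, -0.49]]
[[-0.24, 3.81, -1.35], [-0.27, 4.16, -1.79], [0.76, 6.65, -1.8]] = v @ [[-5.16, 5.28, -5.28], [-2.94, 6.20, -4.76], [0.01, -7.62, 1.13]]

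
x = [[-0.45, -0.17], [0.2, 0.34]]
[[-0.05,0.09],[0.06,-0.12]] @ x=[[0.04,0.04], [-0.05,-0.05]]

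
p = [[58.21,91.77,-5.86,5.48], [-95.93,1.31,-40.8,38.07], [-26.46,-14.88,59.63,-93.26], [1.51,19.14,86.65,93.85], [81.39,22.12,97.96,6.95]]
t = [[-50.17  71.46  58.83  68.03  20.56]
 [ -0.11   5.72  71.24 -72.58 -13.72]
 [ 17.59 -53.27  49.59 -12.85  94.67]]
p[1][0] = -95.93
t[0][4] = 20.56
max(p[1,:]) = 38.07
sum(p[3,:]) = 201.15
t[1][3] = -72.58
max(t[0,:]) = 71.46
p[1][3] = 38.07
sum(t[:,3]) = -17.4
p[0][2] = -5.86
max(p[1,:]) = 38.07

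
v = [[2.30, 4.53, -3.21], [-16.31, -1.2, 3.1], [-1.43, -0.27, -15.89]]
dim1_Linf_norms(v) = [4.53, 16.31, 15.89]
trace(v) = -14.79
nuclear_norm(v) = 37.33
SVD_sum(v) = [[3.13, 0.47, -2.98],[-10.06, -1.52, 9.6],[7.08, 1.07, -6.76]] + [[-0.36,-0.03,-0.39], [-6.16,-0.44,-6.53], [-8.59,-0.62,-9.11]] + [[-0.46, 4.08, 0.16], [-0.09, 0.76, 0.03], [0.08, -0.72, -0.03]]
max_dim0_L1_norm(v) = 22.2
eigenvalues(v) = [(0.68+8.44j), (0.68-8.44j), (-16.14+0j)]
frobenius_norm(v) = 23.83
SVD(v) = [[-0.25,-0.03,-0.97], [0.79,-0.58,-0.18], [-0.56,-0.81,0.17]] @ diag([17.650421783455638, 15.434293721386688, 4.246903364579664]) @ [[-0.72,-0.11,0.69], [0.69,0.05,0.73], [0.11,-0.99,-0.04]]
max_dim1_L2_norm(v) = 16.65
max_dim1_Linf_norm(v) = 16.31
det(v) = -1156.95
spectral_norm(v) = 17.65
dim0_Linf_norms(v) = [16.31, 4.53, 15.89]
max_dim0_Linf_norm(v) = 16.31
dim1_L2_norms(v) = [6.01, 16.65, 15.96]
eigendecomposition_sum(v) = [[(1.25+4.09j), 2.26-0.18j, (-0.19-0.73j)], [-8.16+0.66j, -0.60+4.29j, (1.44-0.06j)], [-0.13-0.30j, -0.17+0.03j, 0.02+0.05j]] + [[(1.25-4.09j), 2.26+0.18j, -0.19+0.73j], [-8.16-0.66j, (-0.6-4.29j), (1.44+0.06j)], [-0.13+0.30j, (-0.17-0.03j), 0.02-0.05j]] + [[(-0.21-0j), 0.01-0.00j, (-2.83+0j)], [(0.02+0j), -0.00+0.00j, 0.22-0.00j], [(-1.17-0j), (0.07-0j), -15.93+0.00j]]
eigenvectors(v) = [[(-0.1-0.45j),  -0.10+0.45j,  (0.17+0j)], [0.89+0.00j,  (0.89-0j),  -0.01+0.00j], [0.01+0.03j,  (0.01-0.03j),  (0.98+0j)]]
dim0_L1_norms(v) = [20.04, 6.0, 22.2]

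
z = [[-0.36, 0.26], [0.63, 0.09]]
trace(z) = -0.27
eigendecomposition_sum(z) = [[-0.44, 0.17], [0.41, -0.15]] + [[0.08, 0.09], [0.22, 0.24]]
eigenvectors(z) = [[-0.74, -0.35], [0.68, -0.94]]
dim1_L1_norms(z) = [0.62, 0.72]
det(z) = -0.20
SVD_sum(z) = [[-0.38, 0.03],  [0.62, -0.05]] + [[0.02, 0.23], [0.01, 0.14]]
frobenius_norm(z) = 0.78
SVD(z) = [[-0.52, 0.85], [0.85, 0.52]] @ diag([0.7276678223745551, 0.2696285227506037]) @ [[1.0,-0.08], [0.08,1.00]]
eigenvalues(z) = [-0.6, 0.33]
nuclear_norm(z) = 1.00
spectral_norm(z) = 0.73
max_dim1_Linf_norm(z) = 0.63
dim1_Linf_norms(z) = [0.36, 0.63]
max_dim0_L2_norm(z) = 0.73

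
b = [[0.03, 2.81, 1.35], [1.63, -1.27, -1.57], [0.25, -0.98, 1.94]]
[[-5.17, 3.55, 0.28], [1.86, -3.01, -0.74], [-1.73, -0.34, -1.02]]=b @[[-1.08, -0.60, -0.56],[-1.18, 1.06, 0.26],[-1.35, 0.44, -0.32]]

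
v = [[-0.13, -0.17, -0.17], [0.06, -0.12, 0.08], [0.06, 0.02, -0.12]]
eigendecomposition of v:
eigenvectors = [[(0.85+0j), 0.85-0.00j, (-0.29+0j)],[(-0.14-0.37j), (-0.14+0.37j), (-0.71+0j)],[(-0.01-0.34j), -0.01+0.34j, 0.64+0.00j]]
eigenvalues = [(-0.1+0.14j), (-0.1-0.14j), (-0.17+0j)]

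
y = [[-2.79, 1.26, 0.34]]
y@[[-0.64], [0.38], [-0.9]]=[[1.96]]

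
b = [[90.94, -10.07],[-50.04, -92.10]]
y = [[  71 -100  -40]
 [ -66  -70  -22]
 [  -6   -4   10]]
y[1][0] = -66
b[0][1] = -10.07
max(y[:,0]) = 71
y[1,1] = -70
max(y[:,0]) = 71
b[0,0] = 90.94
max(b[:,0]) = 90.94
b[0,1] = -10.07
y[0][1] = -100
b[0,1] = -10.07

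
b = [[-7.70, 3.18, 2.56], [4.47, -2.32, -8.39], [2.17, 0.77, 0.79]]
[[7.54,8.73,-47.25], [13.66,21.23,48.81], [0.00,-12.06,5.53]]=b @ [[-0.33, -3.36, 4.33],[3.89, -2.46, -1.99],[-2.88, -3.64, -2.96]]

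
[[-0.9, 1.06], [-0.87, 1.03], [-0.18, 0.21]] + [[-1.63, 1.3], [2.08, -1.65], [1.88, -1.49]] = [[-2.53, 2.36], [1.21, -0.62], [1.70, -1.28]]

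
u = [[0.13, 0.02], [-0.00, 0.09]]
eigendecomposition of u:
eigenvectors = [[1.00, -0.45], [0.0, 0.89]]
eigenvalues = [0.13, 0.09]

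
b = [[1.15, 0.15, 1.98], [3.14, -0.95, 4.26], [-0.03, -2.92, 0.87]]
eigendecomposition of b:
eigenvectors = [[(0.76+0j), (-0.35+0.09j), (-0.35-0.09j)],[(-0.27+0j), -0.70+0.00j, (-0.7-0j)],[-0.59+0.00j, (-0.02-0.61j), (-0.02+0.61j)]]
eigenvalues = [(-0.45+0j), (0.76+3.35j), (0.76-3.35j)]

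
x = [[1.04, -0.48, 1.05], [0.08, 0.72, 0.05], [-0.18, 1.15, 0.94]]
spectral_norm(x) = 1.64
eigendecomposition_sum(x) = [[0.44+0.00j, -1.99+0.79j, -0.20-0.74j],[0.02-0.07j, (0.01+0.34j), (-0.12-0.01j)],[(-0.11+0.16j), (0.19-0.9j), (0.31+0.11j)]] + [[(0.44-0j), -1.99-0.79j, -0.20+0.74j], [0.02+0.07j, (0.01-0.34j), (-0.12+0.01j)], [-0.11-0.16j, 0.19+0.90j, (0.31-0.11j)]] + [[0.15-0.00j, 3.51-0.00j, 1.44-0.00j], [0.03-0.00j, 0.70-0.00j, 0.29-0.00j], [0.03-0.00j, (0.77-0j), 0.32-0.00j]]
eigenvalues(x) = [(0.76+0.45j), (0.76-0.45j), (1.17+0j)]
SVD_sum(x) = [[0.22,0.46,0.69], [0.11,0.24,0.36], [0.34,0.70,1.07]] + [[0.78, -0.96, 0.38],[-0.28, 0.35, -0.14],[-0.41, 0.5, -0.2]] + [[0.03, 0.02, -0.02], [0.25, 0.14, -0.17], [-0.11, -0.06, 0.07]]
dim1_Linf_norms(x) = [1.05, 0.72, 1.15]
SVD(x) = [[0.52, -0.84, -0.13], [0.27, 0.31, -0.91], [0.81, 0.44, 0.39]] @ diag([1.6394708963455686, 1.5361686417829599, 0.3641717782016541]) @ [[0.26, 0.53, 0.81], [-0.61, 0.74, -0.29], [-0.75, -0.41, 0.51]]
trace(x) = 2.70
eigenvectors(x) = [[-0.91+0.00j,(-0.91-0j),0.96+0.00j], [-0.05+0.13j,-0.05-0.13j,(0.19+0j)], [(0.22-0.33j),0.22+0.33j,0.21+0.00j]]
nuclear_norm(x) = 3.54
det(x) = 0.92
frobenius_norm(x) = 2.28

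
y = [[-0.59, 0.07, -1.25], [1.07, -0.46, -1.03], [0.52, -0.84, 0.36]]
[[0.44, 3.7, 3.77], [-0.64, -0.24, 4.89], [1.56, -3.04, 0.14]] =y@ [[-1.55, -1.53, 0.76], [-2.72, 1.76, -1.17], [0.23, -2.14, -3.44]]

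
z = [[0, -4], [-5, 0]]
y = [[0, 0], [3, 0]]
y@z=[[0, 0], [0, -12]]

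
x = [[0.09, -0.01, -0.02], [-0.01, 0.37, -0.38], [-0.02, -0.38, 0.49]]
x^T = [[0.09,-0.01,-0.02],  [-0.01,0.37,-0.38],  [-0.02,-0.38,0.49]]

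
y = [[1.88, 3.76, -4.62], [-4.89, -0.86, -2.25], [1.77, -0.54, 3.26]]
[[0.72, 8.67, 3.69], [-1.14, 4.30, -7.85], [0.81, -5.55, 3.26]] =y@ [[-0.10, -0.43, 1.17], [0.77, 0.90, 1.06], [0.43, -1.32, 0.54]]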